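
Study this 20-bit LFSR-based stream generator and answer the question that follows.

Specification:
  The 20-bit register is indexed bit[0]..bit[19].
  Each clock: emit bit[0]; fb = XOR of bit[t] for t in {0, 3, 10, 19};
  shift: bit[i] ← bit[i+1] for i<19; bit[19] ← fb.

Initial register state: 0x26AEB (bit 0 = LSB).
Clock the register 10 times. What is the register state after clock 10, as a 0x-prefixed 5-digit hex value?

reg_0 = 0x26AEB
clock 1: out=1, reg = 0x13575
clock 2: out=1, reg = 0x09ABA
clock 3: out=0, reg = 0x84D5D
clock 4: out=1, reg = 0x426AE
clock 5: out=0, reg = 0x21357
clock 6: out=1, reg = 0x909AB
clock 7: out=1, reg = 0xC84D5
clock 8: out=1, reg = 0xE426A
clock 9: out=0, reg = 0x72135
clock 10: out=1, reg = 0xB909A

0xB909A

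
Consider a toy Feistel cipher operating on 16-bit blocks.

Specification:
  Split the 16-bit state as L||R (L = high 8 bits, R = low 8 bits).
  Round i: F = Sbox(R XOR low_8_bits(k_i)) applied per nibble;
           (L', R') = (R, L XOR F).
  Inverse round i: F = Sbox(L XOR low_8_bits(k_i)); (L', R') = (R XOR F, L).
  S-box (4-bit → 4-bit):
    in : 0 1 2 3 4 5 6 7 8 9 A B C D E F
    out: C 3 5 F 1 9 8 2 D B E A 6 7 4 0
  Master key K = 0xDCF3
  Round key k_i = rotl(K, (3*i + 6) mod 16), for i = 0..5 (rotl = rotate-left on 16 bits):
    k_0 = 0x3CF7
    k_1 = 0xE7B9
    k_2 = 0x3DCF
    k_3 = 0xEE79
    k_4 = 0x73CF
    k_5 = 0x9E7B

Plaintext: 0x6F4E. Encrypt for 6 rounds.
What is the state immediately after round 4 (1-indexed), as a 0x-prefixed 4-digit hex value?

s_0 = plaintext = 0x6F4E
s_1 = Round(s_0, k_0) = 0x4EC4
s_2 = Round(s_1, k_1) = 0xC469
s_3 = Round(s_2, k_2) = 0x692C
s_4 = Round(s_3, k_3) = 0x2CF0
s_5 = Round(s_4, k_4) = 0xF0DC
s_6 = Round(s_5, k_5) = 0xDC12

0x2CF0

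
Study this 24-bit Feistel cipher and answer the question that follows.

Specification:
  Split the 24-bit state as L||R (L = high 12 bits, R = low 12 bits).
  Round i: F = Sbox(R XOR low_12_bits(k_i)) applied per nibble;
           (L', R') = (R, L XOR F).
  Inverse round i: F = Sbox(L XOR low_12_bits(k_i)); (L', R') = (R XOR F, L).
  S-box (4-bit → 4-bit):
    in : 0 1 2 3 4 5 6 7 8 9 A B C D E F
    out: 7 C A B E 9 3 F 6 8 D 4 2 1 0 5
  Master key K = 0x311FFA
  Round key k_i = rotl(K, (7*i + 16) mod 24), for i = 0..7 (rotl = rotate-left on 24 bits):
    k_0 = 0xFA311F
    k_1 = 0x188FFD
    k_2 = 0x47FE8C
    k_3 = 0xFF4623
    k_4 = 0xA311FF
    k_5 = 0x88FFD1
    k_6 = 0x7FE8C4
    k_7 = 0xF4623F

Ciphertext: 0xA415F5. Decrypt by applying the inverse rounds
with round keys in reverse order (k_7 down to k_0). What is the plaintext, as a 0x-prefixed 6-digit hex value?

s_0 = ciphertext = 0xA415F5
s_1 = InvRound(s_0, k_7) = 0x305A41
s_2 = InvRound(s_1, k_6) = 0xE6D305
s_3 = InvRound(s_2, k_5) = 0xF47E6D
s_4 = InvRound(s_3, k_4) = 0xE2BF47
s_5 = InvRound(s_4, k_3) = 0x931E2B
s_6 = InvRound(s_5, k_2) = 0x16A931
s_7 = InvRound(s_6, k_1) = 0x9BE16A
s_8 = InvRound(s_7, k_0) = 0x7B69BE

0x7B69BE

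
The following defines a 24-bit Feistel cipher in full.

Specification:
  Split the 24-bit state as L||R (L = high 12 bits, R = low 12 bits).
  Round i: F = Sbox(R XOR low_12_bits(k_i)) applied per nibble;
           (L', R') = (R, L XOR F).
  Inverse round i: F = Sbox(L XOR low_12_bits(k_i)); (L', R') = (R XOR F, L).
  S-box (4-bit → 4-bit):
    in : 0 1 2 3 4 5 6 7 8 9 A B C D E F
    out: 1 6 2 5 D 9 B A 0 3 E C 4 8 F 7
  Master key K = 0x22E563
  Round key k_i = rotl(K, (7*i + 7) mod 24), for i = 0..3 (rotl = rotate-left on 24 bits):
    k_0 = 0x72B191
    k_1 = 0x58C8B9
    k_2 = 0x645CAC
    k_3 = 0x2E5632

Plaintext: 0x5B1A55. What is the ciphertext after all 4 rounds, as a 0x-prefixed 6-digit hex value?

0x8DD37B

s_0 = plaintext = 0x5B1A55
s_1 = Round(s_0, k_0) = 0xA559FC
s_2 = Round(s_1, k_1) = 0x9FCC8C
s_3 = Round(s_2, k_2) = 0xC8C8DD
s_4 = Round(s_3, k_3) = 0x8DD37B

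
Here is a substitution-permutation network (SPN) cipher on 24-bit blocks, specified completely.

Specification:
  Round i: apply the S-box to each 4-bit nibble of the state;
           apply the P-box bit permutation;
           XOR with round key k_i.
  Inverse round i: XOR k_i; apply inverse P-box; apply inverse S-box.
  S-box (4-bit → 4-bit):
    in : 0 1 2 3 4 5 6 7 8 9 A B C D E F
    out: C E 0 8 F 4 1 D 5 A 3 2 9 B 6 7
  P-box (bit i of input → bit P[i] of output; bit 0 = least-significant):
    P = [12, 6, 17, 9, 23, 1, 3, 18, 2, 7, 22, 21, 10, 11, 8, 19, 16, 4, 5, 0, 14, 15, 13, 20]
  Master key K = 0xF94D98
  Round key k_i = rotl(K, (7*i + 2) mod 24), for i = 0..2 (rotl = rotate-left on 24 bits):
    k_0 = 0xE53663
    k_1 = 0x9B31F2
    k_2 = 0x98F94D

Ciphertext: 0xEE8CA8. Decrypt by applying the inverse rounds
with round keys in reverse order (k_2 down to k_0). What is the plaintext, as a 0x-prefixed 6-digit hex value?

s_0 = ciphertext = 0xEE8CA8
s_1 = InvRound(s_0, k_2) = 0x70843F
s_2 = InvRound(s_1, k_1) = 0xEC748F
s_3 = InvRound(s_2, k_0) = 0x683A59

0x683A59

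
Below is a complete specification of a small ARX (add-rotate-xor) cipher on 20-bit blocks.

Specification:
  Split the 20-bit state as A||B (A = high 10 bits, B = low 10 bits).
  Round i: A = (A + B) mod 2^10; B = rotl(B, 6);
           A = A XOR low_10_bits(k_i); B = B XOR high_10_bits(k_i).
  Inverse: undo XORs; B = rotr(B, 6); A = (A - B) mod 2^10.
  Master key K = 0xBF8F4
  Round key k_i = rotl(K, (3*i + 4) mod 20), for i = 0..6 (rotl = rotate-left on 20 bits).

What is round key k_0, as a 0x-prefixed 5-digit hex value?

0xF8F4B

K = 0xBF8F4
k_0 = rotl(K, (3*0+4) mod 20) = rotl(K, 4) = 0xF8F4B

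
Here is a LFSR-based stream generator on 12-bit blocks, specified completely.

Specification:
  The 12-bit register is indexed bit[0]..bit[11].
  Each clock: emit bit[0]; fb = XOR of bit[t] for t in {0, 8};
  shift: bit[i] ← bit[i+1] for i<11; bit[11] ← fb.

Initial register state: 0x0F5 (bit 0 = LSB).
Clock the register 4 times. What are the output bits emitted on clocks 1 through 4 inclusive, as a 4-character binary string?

1010

reg_0 = 0x0F5
clock 1: out=1, reg = 0x87A
clock 2: out=0, reg = 0x43D
clock 3: out=1, reg = 0xA1E
clock 4: out=0, reg = 0x50F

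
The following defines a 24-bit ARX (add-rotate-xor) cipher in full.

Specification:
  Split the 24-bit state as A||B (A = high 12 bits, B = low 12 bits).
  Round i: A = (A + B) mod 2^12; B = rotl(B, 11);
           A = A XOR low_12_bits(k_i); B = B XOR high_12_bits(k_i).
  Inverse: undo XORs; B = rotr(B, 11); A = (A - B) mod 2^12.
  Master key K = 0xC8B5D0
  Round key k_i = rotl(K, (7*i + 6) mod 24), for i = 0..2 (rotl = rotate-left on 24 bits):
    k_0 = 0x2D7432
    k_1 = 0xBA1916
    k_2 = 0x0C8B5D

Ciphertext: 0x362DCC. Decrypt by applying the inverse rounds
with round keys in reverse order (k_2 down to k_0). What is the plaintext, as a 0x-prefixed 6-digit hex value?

0x4D430E

s_0 = ciphertext = 0x362DCC
s_1 = InvRound(s_0, k_2) = 0xE36A09
s_2 = InvRound(s_1, k_1) = 0x3D0350
s_3 = InvRound(s_2, k_0) = 0x4D430E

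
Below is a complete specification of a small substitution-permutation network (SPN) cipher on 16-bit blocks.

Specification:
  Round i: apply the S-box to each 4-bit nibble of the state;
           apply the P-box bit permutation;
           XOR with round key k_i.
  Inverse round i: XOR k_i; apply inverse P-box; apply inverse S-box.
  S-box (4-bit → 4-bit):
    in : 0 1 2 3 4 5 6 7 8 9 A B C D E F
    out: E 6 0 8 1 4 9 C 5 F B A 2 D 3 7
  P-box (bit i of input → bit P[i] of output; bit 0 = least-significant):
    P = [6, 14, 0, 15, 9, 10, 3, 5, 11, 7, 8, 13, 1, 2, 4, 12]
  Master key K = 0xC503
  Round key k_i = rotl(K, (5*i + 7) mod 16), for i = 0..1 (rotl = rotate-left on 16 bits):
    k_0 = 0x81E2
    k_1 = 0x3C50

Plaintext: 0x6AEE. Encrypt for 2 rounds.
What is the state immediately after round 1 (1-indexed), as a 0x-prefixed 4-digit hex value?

0xFF20

s_0 = plaintext = 0x6AEE
s_1 = Round(s_0, k_0) = 0xFF20
s_2 = Round(s_1, k_1) = 0xF5C7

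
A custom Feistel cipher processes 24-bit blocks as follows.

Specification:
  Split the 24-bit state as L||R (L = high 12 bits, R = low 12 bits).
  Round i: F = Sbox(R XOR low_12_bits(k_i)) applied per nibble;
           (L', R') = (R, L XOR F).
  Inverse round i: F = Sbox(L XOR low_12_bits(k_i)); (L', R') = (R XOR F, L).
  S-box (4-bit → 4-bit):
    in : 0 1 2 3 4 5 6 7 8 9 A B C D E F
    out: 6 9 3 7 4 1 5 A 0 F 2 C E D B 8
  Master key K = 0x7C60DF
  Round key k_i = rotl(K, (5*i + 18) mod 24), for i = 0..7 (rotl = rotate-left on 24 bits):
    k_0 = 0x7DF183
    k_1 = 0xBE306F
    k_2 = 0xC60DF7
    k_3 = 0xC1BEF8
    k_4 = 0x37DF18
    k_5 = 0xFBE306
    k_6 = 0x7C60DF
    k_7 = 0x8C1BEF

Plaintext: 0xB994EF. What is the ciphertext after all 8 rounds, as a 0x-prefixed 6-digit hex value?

s_0 = plaintext = 0xB994EF
s_1 = Round(s_0, k_0) = 0x4EFAC7
s_2 = Round(s_1, k_1) = 0xAC76CF
s_3 = Round(s_2, k_2) = 0x6CF6B7
s_4 = Round(s_3, k_3) = 0x6B7687
s_5 = Round(s_4, k_4) = 0x68794F
s_6 = Round(s_5, k_5) = 0x94F4C8
s_7 = Round(s_6, k_6) = 0x4C8DD5
s_8 = Round(s_7, k_7) = 0xDD51BA

0xDD51BA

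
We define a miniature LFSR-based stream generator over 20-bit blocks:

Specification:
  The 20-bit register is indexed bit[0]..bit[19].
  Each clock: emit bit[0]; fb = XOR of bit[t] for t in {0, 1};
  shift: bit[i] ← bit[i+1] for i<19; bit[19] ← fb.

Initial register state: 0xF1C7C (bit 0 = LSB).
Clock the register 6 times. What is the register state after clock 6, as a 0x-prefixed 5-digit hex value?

reg_0 = 0xF1C7C
clock 1: out=0, reg = 0x78E3E
clock 2: out=0, reg = 0xBC71F
clock 3: out=1, reg = 0x5E38F
clock 4: out=1, reg = 0x2F1C7
clock 5: out=1, reg = 0x178E3
clock 6: out=1, reg = 0x0BC71

0x0BC71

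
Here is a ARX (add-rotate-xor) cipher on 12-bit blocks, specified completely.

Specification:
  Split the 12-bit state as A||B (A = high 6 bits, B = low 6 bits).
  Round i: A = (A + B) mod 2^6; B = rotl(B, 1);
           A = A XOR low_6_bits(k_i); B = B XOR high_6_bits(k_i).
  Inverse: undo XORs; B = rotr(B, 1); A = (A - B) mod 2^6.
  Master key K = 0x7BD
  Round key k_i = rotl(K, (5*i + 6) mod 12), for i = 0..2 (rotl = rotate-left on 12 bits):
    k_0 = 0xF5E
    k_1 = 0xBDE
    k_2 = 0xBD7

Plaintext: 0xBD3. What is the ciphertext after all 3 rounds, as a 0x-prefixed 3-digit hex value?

0x55D

s_0 = plaintext = 0xBD3
s_1 = Round(s_0, k_0) = 0x71B
s_2 = Round(s_1, k_1) = 0xA59
s_3 = Round(s_2, k_2) = 0x55D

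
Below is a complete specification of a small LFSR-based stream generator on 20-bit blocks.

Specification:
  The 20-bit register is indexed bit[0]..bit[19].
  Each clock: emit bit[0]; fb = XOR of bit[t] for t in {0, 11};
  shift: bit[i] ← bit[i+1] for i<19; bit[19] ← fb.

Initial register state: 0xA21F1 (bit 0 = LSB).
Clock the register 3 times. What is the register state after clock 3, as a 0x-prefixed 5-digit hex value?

reg_0 = 0xA21F1
clock 1: out=1, reg = 0xD10F8
clock 2: out=0, reg = 0x6887C
clock 3: out=0, reg = 0xB443E

0xB443E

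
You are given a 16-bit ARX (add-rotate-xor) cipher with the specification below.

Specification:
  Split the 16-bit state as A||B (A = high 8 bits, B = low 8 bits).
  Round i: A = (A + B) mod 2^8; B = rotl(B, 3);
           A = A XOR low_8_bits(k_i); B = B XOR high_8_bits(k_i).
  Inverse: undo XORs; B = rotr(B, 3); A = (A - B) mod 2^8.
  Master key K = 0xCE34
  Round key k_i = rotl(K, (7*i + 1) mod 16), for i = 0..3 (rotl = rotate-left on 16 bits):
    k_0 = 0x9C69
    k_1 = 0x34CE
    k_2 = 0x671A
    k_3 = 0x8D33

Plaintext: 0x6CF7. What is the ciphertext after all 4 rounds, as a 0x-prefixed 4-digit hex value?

0x2BFD

s_0 = plaintext = 0x6CF7
s_1 = Round(s_0, k_0) = 0x0A23
s_2 = Round(s_1, k_1) = 0xE32D
s_3 = Round(s_2, k_2) = 0x0A0E
s_4 = Round(s_3, k_3) = 0x2BFD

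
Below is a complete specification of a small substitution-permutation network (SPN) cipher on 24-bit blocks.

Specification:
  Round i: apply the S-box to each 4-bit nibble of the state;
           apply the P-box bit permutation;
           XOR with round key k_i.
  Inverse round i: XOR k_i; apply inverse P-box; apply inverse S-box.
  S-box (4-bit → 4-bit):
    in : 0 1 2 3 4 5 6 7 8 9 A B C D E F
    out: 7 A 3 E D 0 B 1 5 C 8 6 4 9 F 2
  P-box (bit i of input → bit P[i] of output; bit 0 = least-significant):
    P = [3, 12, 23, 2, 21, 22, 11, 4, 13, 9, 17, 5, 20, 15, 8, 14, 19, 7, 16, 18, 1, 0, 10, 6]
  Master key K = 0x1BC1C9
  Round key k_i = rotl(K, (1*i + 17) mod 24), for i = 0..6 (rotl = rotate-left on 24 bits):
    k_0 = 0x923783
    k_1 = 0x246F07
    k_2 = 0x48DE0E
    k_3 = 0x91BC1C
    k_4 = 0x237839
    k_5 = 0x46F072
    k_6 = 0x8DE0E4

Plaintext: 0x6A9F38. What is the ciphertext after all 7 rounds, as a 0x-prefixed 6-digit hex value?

0x777AD4

s_0 = plaintext = 0x6A9F38
s_1 = Round(s_0, k_0) = 0x567CD8
s_2 = Round(s_1, k_1) = 0x9A6F9F
s_3 = Round(s_2, k_2) = 0x5C005E
s_4 = Round(s_3, k_3) = 0x020F10
s_5 = Round(s_4, k_4) = 0xFBEFA2
s_6 = Round(s_5, k_5) = 0x5723EB
s_7 = Round(s_6, k_6) = 0x777AD4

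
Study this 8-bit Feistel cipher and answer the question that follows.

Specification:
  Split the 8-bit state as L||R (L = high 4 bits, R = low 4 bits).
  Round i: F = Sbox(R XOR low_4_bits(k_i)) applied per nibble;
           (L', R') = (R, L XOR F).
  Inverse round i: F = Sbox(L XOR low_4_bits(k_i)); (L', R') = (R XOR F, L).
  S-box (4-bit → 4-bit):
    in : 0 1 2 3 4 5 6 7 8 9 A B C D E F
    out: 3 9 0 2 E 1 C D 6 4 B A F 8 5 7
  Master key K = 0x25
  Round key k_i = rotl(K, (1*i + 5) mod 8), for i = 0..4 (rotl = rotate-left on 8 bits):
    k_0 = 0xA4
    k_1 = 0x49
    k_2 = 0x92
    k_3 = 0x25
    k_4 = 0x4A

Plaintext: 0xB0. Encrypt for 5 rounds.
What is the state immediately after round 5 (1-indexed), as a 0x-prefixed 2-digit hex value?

s_0 = plaintext = 0xB0
s_1 = Round(s_0, k_0) = 0x05
s_2 = Round(s_1, k_1) = 0x5F
s_3 = Round(s_2, k_2) = 0xFD
s_4 = Round(s_3, k_3) = 0xD9
s_5 = Round(s_4, k_4) = 0x9F

0x9F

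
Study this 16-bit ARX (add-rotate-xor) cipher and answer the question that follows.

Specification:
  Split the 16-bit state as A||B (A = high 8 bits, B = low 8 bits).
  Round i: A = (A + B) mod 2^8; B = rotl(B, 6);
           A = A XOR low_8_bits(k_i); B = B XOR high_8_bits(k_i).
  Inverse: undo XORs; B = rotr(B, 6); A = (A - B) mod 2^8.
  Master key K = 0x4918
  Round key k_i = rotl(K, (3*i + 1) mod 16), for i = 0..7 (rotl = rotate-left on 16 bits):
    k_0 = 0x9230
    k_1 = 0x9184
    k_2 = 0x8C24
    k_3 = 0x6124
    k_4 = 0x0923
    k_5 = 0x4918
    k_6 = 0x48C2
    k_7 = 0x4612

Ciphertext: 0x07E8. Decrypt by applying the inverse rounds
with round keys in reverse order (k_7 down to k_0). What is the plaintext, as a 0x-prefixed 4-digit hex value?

0x141D

s_0 = ciphertext = 0x07E8
s_1 = InvRound(s_0, k_7) = 0x5BBA
s_2 = InvRound(s_1, k_6) = 0xCECB
s_3 = InvRound(s_2, k_5) = 0xCC0A
s_4 = InvRound(s_3, k_4) = 0xE30C
s_5 = InvRound(s_4, k_3) = 0x12B5
s_6 = InvRound(s_5, k_2) = 0x52E4
s_7 = InvRound(s_6, k_1) = 0x01D5
s_8 = InvRound(s_7, k_0) = 0x141D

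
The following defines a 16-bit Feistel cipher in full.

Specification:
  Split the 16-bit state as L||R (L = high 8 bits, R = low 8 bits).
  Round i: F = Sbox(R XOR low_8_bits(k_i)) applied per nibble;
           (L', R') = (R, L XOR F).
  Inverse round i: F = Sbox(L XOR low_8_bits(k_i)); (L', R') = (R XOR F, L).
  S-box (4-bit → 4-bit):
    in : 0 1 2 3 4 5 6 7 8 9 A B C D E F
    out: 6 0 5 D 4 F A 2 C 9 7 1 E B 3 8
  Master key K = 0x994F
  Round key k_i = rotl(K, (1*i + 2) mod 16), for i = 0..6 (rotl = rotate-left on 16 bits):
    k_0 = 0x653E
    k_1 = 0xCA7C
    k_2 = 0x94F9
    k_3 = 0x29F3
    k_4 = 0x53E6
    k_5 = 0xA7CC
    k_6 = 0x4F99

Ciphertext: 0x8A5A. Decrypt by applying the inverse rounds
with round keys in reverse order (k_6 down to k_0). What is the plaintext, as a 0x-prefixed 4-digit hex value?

0x6351

s_0 = ciphertext = 0x8A5A
s_1 = InvRound(s_0, k_6) = 0x578A
s_2 = InvRound(s_1, k_5) = 0x1B57
s_3 = InvRound(s_2, k_4) = 0xDC1B
s_4 = InvRound(s_3, k_3) = 0x43DC
s_5 = InvRound(s_4, k_2) = 0xCB43
s_6 = InvRound(s_5, k_1) = 0x51CB
s_7 = InvRound(s_6, k_0) = 0x6351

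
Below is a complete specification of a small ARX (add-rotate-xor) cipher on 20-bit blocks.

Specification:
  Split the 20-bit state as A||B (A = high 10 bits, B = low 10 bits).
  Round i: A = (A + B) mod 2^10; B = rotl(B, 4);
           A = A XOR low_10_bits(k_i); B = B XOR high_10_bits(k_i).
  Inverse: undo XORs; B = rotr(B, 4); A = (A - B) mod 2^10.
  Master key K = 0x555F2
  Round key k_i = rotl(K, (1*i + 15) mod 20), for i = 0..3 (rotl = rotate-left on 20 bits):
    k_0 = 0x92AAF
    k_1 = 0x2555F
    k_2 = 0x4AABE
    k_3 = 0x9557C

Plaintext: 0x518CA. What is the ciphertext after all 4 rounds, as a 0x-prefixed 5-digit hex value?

0x00672

s_0 = plaintext = 0x518CA
s_1 = Round(s_0, k_0) = 0x2FEE9
s_2 = Round(s_1, k_1) = 0xBDE0E
s_3 = Round(s_2, k_2) = 0xEEDC2
s_4 = Round(s_3, k_3) = 0x00672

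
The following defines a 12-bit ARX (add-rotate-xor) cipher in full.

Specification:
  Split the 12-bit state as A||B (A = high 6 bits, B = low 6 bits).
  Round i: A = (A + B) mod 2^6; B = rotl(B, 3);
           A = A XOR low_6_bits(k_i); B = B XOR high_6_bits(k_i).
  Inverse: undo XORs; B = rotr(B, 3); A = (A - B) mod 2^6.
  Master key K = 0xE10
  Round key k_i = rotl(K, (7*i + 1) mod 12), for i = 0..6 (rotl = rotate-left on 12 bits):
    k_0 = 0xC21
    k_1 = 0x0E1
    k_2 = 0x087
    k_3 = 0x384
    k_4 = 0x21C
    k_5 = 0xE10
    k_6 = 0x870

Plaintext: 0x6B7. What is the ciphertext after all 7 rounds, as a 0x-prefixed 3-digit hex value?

0x20B

s_0 = plaintext = 0x6B7
s_1 = Round(s_0, k_0) = 0xC0E
s_2 = Round(s_1, k_1) = 0x7F2
s_3 = Round(s_2, k_2) = 0x594
s_4 = Round(s_3, k_3) = 0xBAC
s_5 = Round(s_4, k_4) = 0x1AD
s_6 = Round(s_5, k_5) = 0x8D5
s_7 = Round(s_6, k_6) = 0x20B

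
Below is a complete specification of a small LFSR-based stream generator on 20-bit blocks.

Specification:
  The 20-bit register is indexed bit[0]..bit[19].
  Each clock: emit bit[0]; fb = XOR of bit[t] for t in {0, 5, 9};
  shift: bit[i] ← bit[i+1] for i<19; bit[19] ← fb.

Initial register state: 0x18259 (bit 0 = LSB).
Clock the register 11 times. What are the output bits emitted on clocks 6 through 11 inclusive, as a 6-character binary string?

reg_0 = 0x18259
clock 1: out=1, reg = 0x0C12C
clock 2: out=0, reg = 0x86096
clock 3: out=0, reg = 0x4304B
clock 4: out=1, reg = 0xA1825
clock 5: out=1, reg = 0x50C12
clock 6: out=0, reg = 0x28609
clock 7: out=1, reg = 0x14304
clock 8: out=0, reg = 0x8A182
clock 9: out=0, reg = 0x450C1
clock 10: out=1, reg = 0xA2860
clock 11: out=0, reg = 0xD1430

010010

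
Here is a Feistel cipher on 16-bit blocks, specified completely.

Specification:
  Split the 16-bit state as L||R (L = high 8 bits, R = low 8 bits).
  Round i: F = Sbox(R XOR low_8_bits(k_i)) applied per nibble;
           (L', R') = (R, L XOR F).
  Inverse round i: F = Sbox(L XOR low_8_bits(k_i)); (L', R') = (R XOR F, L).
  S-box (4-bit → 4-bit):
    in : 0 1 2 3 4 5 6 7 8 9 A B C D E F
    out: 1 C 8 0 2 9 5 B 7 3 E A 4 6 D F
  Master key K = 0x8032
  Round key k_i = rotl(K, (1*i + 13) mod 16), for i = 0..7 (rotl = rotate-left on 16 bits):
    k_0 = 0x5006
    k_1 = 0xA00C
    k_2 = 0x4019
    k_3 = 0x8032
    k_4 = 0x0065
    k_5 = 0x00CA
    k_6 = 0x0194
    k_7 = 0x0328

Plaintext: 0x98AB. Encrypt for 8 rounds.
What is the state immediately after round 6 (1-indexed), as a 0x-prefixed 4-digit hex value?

s_0 = plaintext = 0x98AB
s_1 = Round(s_0, k_0) = 0xAB7E
s_2 = Round(s_1, k_1) = 0x7E13
s_3 = Round(s_2, k_2) = 0x1360
s_4 = Round(s_3, k_3) = 0x608B
s_5 = Round(s_4, k_4) = 0x8BBD
s_6 = Round(s_5, k_5) = 0xBD30
s_7 = Round(s_6, k_6) = 0x305F
s_8 = Round(s_7, k_7) = 0x5F8B

0xBD30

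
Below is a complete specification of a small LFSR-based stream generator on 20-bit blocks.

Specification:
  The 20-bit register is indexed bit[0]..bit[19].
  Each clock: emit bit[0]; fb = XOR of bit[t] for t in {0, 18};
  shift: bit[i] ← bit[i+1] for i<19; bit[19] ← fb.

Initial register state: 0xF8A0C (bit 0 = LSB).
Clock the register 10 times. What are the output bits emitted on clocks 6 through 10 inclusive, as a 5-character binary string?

00001

reg_0 = 0xF8A0C
clock 1: out=0, reg = 0xFC506
clock 2: out=0, reg = 0xFE283
clock 3: out=1, reg = 0x7F141
clock 4: out=1, reg = 0x3F8A0
clock 5: out=0, reg = 0x1FC50
clock 6: out=0, reg = 0x0FE28
clock 7: out=0, reg = 0x07F14
clock 8: out=0, reg = 0x03F8A
clock 9: out=0, reg = 0x01FC5
clock 10: out=1, reg = 0x80FE2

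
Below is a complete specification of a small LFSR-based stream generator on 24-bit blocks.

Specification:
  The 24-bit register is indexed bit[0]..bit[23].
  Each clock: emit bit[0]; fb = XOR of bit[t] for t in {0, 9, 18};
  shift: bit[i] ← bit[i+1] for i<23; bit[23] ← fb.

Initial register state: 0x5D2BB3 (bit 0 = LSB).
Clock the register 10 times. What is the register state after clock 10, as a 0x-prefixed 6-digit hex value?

reg_0 = 0x5D2BB3
clock 1: out=1, reg = 0xAE95D9
clock 2: out=1, reg = 0x574AEC
clock 3: out=0, reg = 0x2BA576
clock 4: out=0, reg = 0x15D2BB
clock 5: out=1, reg = 0x8AE95D
clock 6: out=1, reg = 0xC574AE
clock 7: out=0, reg = 0xE2BA57
clock 8: out=1, reg = 0x715D2B
clock 9: out=1, reg = 0xB8AE95
clock 10: out=1, reg = 0x5C574A

0x5C574A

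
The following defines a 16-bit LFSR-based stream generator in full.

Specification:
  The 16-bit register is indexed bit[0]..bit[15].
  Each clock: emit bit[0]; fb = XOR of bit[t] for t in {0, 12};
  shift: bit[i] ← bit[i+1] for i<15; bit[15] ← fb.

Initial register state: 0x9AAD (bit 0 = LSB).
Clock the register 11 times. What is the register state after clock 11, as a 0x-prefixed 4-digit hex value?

0x9C93

reg_0 = 0x9AAD
clock 1: out=1, reg = 0x4D56
clock 2: out=0, reg = 0x26AB
clock 3: out=1, reg = 0x9355
clock 4: out=1, reg = 0x49AA
clock 5: out=0, reg = 0x24D5
clock 6: out=1, reg = 0x926A
clock 7: out=0, reg = 0xC935
clock 8: out=1, reg = 0xE49A
clock 9: out=0, reg = 0x724D
clock 10: out=1, reg = 0x3926
clock 11: out=0, reg = 0x9C93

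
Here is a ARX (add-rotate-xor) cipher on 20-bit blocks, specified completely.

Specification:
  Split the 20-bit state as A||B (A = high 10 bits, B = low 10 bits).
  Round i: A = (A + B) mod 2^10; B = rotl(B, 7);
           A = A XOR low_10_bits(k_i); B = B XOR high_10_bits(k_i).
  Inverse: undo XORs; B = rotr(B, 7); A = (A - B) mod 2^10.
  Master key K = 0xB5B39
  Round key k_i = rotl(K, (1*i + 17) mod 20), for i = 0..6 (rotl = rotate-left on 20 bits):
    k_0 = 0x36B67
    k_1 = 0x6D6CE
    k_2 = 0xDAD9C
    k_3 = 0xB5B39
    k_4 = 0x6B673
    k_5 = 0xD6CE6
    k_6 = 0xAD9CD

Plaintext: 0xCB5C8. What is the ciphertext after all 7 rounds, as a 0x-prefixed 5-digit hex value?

s_0 = plaintext = 0xCB5C8
s_1 = Round(s_0, k_0) = 0xE48E3
s_2 = Round(s_1, k_1) = 0xAEC29
s_3 = Round(s_2, k_2) = 0xDE3EE
s_4 = Round(s_3, k_3) = 0x17DAB
s_5 = Round(s_4, k_4) = 0x1E418
s_6 = Round(s_5, k_5) = 0x1DF58
s_7 = Round(s_6, k_6) = 0x80ADD

0x80ADD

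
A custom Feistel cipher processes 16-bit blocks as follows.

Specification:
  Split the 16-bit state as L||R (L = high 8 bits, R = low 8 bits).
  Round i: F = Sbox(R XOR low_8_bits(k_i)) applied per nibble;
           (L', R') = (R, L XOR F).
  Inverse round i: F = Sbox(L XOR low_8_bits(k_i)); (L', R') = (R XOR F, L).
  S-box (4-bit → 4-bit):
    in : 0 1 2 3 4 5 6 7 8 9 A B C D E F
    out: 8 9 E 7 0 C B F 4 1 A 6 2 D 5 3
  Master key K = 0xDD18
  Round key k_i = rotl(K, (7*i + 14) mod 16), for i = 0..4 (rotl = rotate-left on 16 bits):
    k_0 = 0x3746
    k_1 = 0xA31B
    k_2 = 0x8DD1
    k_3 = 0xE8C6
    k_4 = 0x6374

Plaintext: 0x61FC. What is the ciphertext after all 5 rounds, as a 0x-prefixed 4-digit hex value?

0xCD06

s_0 = plaintext = 0x61FC
s_1 = Round(s_0, k_0) = 0xFC0B
s_2 = Round(s_1, k_1) = 0x0B64
s_3 = Round(s_2, k_2) = 0x6467
s_4 = Round(s_3, k_3) = 0x67CD
s_5 = Round(s_4, k_4) = 0xCD06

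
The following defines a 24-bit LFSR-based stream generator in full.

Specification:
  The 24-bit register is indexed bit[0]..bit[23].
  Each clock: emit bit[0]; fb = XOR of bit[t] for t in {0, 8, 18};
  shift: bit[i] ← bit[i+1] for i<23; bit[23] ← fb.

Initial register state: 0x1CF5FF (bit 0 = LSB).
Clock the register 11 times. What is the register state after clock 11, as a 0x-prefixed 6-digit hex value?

reg_0 = 0x1CF5FF
clock 1: out=1, reg = 0x8E7AFF
clock 2: out=1, reg = 0x473D7F
clock 3: out=1, reg = 0xA39EBF
clock 4: out=1, reg = 0xD1CF5F
clock 5: out=1, reg = 0x68E7AF
clock 6: out=1, reg = 0x3473D7
clock 7: out=1, reg = 0x9A39EB
clock 8: out=1, reg = 0x4D1CF5
clock 9: out=1, reg = 0x268E7A
clock 10: out=0, reg = 0x93473D
clock 11: out=1, reg = 0x49A39E

0x49A39E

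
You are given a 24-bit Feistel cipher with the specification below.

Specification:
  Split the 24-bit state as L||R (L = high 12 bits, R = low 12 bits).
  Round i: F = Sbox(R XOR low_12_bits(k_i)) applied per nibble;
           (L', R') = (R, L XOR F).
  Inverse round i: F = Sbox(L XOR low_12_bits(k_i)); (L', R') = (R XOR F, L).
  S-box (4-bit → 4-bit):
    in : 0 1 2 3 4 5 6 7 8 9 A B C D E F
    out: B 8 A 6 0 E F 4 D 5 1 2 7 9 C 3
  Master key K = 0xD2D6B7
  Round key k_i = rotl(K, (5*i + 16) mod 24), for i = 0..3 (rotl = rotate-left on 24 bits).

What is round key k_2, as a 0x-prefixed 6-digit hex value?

K = 0xD2D6B7
k_0 = rotl(K, (5*0+16) mod 24) = rotl(K, 16) = 0xB7D2D6
k_1 = rotl(K, (5*1+16) mod 24) = rotl(K, 21) = 0xFA5AD6
k_2 = rotl(K, (5*2+16) mod 24) = rotl(K, 2) = 0x4B5ADF

0x4B5ADF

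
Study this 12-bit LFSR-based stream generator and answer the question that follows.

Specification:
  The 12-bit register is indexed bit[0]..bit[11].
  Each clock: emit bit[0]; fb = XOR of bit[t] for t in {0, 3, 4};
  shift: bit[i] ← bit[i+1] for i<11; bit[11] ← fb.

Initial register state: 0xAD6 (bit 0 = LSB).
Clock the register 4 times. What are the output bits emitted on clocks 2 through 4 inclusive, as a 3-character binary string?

110

reg_0 = 0xAD6
clock 1: out=0, reg = 0xD6B
clock 2: out=1, reg = 0x6B5
clock 3: out=1, reg = 0x35A
clock 4: out=0, reg = 0x1AD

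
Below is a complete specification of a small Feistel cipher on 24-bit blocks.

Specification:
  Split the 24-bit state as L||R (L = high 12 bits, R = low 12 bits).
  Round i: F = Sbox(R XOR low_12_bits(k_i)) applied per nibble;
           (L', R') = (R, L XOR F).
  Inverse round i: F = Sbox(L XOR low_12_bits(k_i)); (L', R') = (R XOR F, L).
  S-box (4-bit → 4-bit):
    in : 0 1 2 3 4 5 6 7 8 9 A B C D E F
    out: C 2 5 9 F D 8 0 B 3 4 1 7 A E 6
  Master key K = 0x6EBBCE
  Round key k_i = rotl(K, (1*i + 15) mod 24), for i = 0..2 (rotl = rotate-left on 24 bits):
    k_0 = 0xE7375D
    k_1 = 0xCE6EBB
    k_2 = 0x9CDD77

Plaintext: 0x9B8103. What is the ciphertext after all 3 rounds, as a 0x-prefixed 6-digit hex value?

0x7A95C8

s_0 = plaintext = 0x9B8103
s_1 = Round(s_0, k_0) = 0x103166
s_2 = Round(s_1, k_1) = 0x1667A9
s_3 = Round(s_2, k_2) = 0x7A95C8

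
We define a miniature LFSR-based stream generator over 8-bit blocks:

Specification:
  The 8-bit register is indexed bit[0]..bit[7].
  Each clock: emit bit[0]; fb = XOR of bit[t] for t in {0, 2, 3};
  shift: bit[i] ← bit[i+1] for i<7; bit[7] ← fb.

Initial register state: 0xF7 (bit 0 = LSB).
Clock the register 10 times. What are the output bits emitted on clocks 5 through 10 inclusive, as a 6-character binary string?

111100

reg_0 = 0xF7
clock 1: out=1, reg = 0x7B
clock 2: out=1, reg = 0x3D
clock 3: out=1, reg = 0x9E
clock 4: out=0, reg = 0x4F
clock 5: out=1, reg = 0xA7
clock 6: out=1, reg = 0x53
clock 7: out=1, reg = 0xA9
clock 8: out=1, reg = 0x54
clock 9: out=0, reg = 0xAA
clock 10: out=0, reg = 0xD5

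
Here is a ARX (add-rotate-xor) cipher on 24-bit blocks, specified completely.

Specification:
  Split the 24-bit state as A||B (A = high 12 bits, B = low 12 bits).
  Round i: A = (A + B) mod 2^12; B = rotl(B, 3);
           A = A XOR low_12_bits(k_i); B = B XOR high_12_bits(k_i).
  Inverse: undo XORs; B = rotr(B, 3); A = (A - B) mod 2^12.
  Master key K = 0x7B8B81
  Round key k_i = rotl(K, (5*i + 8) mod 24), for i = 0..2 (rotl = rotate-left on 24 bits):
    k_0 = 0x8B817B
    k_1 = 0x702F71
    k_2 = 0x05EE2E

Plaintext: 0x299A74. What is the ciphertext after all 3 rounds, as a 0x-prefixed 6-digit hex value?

s_0 = plaintext = 0x299A74
s_1 = Round(s_0, k_0) = 0xC76B1D
s_2 = Round(s_1, k_1) = 0x8E2FEF
s_3 = Round(s_2, k_2) = 0x6FFF21

0x6FFF21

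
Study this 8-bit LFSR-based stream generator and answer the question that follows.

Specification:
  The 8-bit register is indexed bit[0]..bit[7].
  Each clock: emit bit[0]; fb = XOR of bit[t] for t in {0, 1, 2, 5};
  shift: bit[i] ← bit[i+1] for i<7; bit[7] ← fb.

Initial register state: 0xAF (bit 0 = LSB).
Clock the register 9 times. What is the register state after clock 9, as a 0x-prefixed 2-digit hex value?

0xB3

reg_0 = 0xAF
clock 1: out=1, reg = 0x57
clock 2: out=1, reg = 0xAB
clock 3: out=1, reg = 0xD5
clock 4: out=1, reg = 0x6A
clock 5: out=0, reg = 0x35
clock 6: out=1, reg = 0x9A
clock 7: out=0, reg = 0xCD
clock 8: out=1, reg = 0x66
clock 9: out=0, reg = 0xB3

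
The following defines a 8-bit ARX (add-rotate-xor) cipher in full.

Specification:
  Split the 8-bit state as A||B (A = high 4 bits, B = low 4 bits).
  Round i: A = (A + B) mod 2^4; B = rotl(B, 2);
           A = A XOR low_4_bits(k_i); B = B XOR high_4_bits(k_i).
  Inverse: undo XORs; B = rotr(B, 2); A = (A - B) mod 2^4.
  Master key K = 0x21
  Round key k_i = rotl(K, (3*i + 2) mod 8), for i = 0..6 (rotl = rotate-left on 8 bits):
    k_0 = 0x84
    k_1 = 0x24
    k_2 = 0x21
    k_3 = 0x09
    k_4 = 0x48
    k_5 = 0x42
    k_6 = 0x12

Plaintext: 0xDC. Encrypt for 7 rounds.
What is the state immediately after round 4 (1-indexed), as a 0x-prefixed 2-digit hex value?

0x34

s_0 = plaintext = 0xDC
s_1 = Round(s_0, k_0) = 0xDB
s_2 = Round(s_1, k_1) = 0xCC
s_3 = Round(s_2, k_2) = 0x91
s_4 = Round(s_3, k_3) = 0x34
s_5 = Round(s_4, k_4) = 0xF5
s_6 = Round(s_5, k_5) = 0x61
s_7 = Round(s_6, k_6) = 0x55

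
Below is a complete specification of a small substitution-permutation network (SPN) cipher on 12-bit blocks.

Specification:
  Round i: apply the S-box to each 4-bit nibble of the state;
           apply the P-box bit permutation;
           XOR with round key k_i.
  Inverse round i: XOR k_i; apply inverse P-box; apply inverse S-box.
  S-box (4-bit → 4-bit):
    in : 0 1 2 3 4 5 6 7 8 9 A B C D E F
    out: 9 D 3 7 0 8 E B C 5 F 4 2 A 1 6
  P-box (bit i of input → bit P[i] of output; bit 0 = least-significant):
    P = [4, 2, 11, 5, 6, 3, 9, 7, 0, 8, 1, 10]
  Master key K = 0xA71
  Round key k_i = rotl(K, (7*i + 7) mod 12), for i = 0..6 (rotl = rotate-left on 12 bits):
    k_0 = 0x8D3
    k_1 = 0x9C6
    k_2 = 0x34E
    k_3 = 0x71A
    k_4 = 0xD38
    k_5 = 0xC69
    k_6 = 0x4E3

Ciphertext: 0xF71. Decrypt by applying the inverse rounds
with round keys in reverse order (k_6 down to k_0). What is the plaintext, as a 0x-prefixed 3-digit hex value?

0x686

s_0 = ciphertext = 0xF71
s_1 = InvRound(s_0, k_6) = 0xF89
s_2 = InvRound(s_1, k_5) = 0xC15
s_3 = InvRound(s_2, k_4) = 0x2CD
s_4 = InvRound(s_3, k_3) = 0xA02
s_5 = InvRound(s_4, k_2) = 0xC2F
s_6 = InvRound(s_5, k_1) = 0x775
s_7 = InvRound(s_6, k_0) = 0x686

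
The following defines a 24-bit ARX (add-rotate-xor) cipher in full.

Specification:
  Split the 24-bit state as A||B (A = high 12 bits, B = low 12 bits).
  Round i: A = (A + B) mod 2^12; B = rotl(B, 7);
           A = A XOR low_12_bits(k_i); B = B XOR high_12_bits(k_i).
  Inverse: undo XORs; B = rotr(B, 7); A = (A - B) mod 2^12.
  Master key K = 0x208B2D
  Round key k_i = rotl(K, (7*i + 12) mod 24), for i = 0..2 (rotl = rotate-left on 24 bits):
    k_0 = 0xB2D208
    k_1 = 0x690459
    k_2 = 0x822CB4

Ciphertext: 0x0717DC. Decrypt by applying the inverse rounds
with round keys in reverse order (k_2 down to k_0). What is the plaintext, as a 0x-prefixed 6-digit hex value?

s_0 = ciphertext = 0x0717DC
s_1 = InvRound(s_0, k_2) = 0xCE6FDF
s_2 = InvRound(s_1, k_1) = 0xECD9F2
s_3 = InvRound(s_2, k_0) = 0x0E0BE5

0x0E0BE5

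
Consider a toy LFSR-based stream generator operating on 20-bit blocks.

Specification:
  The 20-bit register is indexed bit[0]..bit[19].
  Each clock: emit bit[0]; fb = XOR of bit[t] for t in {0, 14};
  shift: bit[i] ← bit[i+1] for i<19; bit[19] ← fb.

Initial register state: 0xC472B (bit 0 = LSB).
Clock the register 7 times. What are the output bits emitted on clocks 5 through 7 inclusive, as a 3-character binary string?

reg_0 = 0xC472B
clock 1: out=1, reg = 0x62395
clock 2: out=1, reg = 0xB11CA
clock 3: out=0, reg = 0x588E5
clock 4: out=1, reg = 0xAC472
clock 5: out=0, reg = 0xD6239
clock 6: out=1, reg = 0x6B11C
clock 7: out=0, reg = 0x3588E

010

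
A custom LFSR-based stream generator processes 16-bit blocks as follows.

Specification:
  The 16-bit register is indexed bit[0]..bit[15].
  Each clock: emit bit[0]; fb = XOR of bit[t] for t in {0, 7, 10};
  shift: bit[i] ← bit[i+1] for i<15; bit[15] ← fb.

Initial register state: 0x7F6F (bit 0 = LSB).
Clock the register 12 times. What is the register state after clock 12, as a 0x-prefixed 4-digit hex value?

reg_0 = 0x7F6F
clock 1: out=1, reg = 0x3FB7
clock 2: out=1, reg = 0x9FDB
clock 3: out=1, reg = 0xCFED
clock 4: out=1, reg = 0xE7F6
clock 5: out=0, reg = 0x73FB
clock 6: out=1, reg = 0x39FD
clock 7: out=1, reg = 0x1CFE
clock 8: out=0, reg = 0x0E7F
clock 9: out=1, reg = 0x073F
clock 10: out=1, reg = 0x039F
clock 11: out=1, reg = 0x01CF
clock 12: out=1, reg = 0x00E7

0x00E7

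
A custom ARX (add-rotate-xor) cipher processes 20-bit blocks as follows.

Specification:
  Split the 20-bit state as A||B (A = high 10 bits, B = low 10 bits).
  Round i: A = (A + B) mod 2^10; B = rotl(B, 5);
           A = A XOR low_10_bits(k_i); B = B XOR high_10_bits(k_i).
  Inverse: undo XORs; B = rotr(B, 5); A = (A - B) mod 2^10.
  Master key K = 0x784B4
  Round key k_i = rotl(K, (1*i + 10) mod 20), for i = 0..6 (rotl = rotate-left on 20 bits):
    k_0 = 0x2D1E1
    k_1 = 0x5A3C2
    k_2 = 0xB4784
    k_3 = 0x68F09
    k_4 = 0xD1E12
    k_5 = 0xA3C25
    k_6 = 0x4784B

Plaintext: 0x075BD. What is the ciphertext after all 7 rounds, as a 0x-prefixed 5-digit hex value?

0x34B03

s_0 = plaintext = 0x075BD
s_1 = Round(s_0, k_0) = 0x0EF19
s_2 = Round(s_1, k_1) = 0x25A50
s_3 = Round(s_2, k_2) = 0x588C3
s_4 = Round(s_3, k_3) = 0x4B1C5
s_5 = Round(s_4, k_4) = 0x38FE9
s_6 = Round(s_5, k_5) = 0x3A7B0
s_7 = Round(s_6, k_6) = 0x34B03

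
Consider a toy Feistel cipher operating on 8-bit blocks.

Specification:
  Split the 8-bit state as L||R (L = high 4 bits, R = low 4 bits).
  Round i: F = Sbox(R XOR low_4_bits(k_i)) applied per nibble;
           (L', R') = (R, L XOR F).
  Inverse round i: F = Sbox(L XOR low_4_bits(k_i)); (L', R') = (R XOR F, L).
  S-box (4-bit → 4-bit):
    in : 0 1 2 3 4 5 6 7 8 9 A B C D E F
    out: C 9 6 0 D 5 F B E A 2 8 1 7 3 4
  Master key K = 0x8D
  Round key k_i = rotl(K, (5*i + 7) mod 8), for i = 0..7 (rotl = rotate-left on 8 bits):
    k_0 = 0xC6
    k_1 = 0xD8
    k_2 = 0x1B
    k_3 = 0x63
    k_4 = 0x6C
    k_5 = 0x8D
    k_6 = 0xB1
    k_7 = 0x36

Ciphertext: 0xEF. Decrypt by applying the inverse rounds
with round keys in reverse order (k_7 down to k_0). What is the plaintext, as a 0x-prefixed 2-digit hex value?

0x39

s_0 = ciphertext = 0xEF
s_1 = InvRound(s_0, k_7) = 0x1E
s_2 = InvRound(s_1, k_6) = 0x21
s_3 = InvRound(s_2, k_5) = 0x52
s_4 = InvRound(s_3, k_4) = 0x85
s_5 = InvRound(s_4, k_3) = 0xD8
s_6 = InvRound(s_5, k_2) = 0x7D
s_7 = InvRound(s_6, k_1) = 0x97
s_8 = InvRound(s_7, k_0) = 0x39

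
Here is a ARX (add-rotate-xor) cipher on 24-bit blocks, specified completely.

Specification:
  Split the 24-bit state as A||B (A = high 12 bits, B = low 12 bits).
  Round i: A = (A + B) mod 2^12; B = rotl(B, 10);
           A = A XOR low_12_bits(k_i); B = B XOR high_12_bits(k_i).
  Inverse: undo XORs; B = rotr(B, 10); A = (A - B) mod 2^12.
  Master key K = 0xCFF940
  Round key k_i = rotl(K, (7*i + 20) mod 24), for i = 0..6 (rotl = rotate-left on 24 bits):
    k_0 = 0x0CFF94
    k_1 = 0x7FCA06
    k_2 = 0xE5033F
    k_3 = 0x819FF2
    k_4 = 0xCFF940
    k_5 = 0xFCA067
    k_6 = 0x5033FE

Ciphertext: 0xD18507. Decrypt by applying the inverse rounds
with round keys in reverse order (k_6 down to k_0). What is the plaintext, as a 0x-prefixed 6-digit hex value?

0x28D1A6

s_0 = ciphertext = 0xD18507
s_1 = InvRound(s_0, k_6) = 0xED6010
s_2 = InvRound(s_1, k_5) = 0xF46F6B
s_3 = InvRound(s_2, k_4) = 0x7B6E50
s_4 = InvRound(s_3, k_3) = 0xF1F925
s_5 = InvRound(s_4, k_2) = 0xE4BDD5
s_6 = InvRound(s_5, k_1) = 0xBA78A6
s_7 = InvRound(s_6, k_0) = 0x28D1A6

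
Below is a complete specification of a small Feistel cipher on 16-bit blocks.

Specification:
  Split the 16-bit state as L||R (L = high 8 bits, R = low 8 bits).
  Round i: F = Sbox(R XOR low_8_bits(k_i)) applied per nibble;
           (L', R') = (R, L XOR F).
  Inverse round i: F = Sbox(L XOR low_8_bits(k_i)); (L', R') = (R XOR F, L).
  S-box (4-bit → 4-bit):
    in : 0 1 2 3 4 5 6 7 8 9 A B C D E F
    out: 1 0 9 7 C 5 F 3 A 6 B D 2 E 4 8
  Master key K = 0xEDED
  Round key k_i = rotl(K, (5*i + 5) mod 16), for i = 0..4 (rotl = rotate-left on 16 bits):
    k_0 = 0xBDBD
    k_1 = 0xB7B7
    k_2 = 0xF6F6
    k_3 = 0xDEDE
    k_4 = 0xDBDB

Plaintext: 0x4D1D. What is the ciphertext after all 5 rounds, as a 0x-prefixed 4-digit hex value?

s_0 = plaintext = 0x4D1D
s_1 = Round(s_0, k_0) = 0x1DFC
s_2 = Round(s_1, k_1) = 0xFCD0
s_3 = Round(s_2, k_2) = 0xD063
s_4 = Round(s_3, k_3) = 0x630E
s_5 = Round(s_4, k_4) = 0x0E86

0x0E86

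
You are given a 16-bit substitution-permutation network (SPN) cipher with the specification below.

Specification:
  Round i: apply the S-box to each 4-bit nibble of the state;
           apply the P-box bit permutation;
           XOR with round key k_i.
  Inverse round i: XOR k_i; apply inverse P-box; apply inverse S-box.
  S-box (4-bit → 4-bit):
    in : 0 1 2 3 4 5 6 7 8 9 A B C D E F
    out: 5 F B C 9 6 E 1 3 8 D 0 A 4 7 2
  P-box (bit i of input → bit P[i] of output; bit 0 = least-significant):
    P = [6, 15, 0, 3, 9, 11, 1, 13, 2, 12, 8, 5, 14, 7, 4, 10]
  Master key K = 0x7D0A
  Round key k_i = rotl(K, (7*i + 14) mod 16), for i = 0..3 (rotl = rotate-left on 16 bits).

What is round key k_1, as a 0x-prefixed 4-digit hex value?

0xA14F

K = 0x7D0A
k_0 = rotl(K, (7*0+14) mod 16) = rotl(K, 14) = 0x9F42
k_1 = rotl(K, (7*1+14) mod 16) = rotl(K, 5) = 0xA14F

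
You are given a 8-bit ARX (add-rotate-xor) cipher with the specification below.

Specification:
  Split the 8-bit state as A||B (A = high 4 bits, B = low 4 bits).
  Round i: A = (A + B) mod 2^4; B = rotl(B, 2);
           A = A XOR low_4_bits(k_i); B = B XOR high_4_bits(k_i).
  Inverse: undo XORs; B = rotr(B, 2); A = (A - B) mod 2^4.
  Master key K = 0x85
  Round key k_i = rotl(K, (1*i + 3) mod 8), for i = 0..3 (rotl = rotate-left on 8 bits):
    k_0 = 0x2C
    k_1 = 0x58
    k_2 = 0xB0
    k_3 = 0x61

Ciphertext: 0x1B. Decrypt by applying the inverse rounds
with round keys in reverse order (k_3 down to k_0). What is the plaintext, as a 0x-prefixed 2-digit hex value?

0xBE

s_0 = ciphertext = 0x1B
s_1 = InvRound(s_0, k_3) = 0x97
s_2 = InvRound(s_1, k_2) = 0x63
s_3 = InvRound(s_2, k_1) = 0x59
s_4 = InvRound(s_3, k_0) = 0xBE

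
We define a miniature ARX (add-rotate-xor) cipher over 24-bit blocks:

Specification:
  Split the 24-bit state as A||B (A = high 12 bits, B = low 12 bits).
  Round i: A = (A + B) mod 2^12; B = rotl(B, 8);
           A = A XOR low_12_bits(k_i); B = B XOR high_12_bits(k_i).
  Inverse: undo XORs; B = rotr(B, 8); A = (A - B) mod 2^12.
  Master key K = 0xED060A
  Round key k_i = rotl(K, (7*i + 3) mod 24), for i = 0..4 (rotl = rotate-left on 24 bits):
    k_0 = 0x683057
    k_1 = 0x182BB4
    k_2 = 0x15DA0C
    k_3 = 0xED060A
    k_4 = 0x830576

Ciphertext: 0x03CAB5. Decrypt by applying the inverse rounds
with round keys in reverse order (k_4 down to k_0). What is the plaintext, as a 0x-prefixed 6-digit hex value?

s_0 = ciphertext = 0x03CAB5
s_1 = InvRound(s_0, k_4) = 0xCF8852
s_2 = InvRound(s_1, k_3) = 0x2CC826
s_3 = InvRound(s_2, k_2) = 0x1077B9
s_4 = InvRound(s_3, k_1) = 0x6FD3B6
s_5 = InvRound(s_4, k_0) = 0x355355

0x355355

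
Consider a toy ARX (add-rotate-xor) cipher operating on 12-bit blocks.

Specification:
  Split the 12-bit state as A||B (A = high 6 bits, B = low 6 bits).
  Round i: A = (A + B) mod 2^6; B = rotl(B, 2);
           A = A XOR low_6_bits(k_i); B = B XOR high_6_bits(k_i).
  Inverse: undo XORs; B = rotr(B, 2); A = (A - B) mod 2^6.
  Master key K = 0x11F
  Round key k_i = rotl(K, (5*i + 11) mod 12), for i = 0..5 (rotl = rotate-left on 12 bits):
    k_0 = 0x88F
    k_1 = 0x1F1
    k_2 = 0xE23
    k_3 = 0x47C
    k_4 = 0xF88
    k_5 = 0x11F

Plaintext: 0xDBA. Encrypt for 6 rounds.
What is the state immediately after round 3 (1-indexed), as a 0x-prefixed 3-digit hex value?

s_0 = plaintext = 0xDBA
s_1 = Round(s_0, k_0) = 0xFC9
s_2 = Round(s_1, k_1) = 0xE63
s_3 = Round(s_2, k_2) = 0xFF6
s_4 = Round(s_3, k_3) = 0x24A
s_5 = Round(s_4, k_4) = 0x6D6
s_6 = Round(s_5, k_5) = 0xB9D

0xFF6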